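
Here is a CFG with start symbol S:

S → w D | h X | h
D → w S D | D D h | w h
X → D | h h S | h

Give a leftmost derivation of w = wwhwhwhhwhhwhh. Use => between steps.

S=>wD=>wDDh=>wDDhDh=>wwSDDhDh=>wwhDDhDh=>wwhDDhDhDh=>wwhwhDhDhDh=>wwhwhwhhDhDh=>wwhwhwhhwhhDh=>wwhwhwhhwhhwhh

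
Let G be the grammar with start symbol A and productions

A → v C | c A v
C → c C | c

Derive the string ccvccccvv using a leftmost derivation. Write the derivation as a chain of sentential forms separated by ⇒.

A ⇒ cAv   [A → c A v]
cAv ⇒ ccAvv   [A → c A v]
ccAvv ⇒ ccvCvv   [A → v C]
ccvCvv ⇒ ccvcCvv   [C → c C]
ccvcCvv ⇒ ccvccCvv   [C → c C]
ccvccCvv ⇒ ccvcccCvv   [C → c C]
ccvcccCvv ⇒ ccvccccvv   [C → c]

A⇒cAv⇒ccAvv⇒ccvCvv⇒ccvcCvv⇒ccvccCvv⇒ccvcccCvv⇒ccvccccvv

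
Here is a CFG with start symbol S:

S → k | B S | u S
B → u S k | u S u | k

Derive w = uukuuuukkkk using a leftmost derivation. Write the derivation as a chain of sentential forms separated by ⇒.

S ⇒ BS ⇒ uSuS ⇒ uuSuS ⇒ uukuS ⇒ uukuBS ⇒ uukuuSkS ⇒ uukuuuSkS ⇒ uukuuuuSkS ⇒ uukuuuukkS ⇒ uukuuuukkBS ⇒ uukuuuukkkS ⇒ uukuuuukkkk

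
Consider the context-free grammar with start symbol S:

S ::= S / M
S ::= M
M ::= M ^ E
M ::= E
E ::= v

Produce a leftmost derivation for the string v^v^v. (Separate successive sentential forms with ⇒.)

S ⇒ M ⇒ M^E ⇒ M^E^E ⇒ E^E^E ⇒ v^E^E ⇒ v^v^E ⇒ v^v^v

S ⇒ M   [S ::= M]
M ⇒ M^E   [M ::= M ^ E]
M^E ⇒ M^E^E   [M ::= M ^ E]
M^E^E ⇒ E^E^E   [M ::= E]
E^E^E ⇒ v^E^E   [E ::= v]
v^E^E ⇒ v^v^E   [E ::= v]
v^v^E ⇒ v^v^v   [E ::= v]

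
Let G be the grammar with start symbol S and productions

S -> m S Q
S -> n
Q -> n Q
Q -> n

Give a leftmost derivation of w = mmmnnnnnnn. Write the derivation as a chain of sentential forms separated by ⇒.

S ⇒ mSQ ⇒ mmSQQ ⇒ mmmSQQQ ⇒ mmmnQQQ ⇒ mmmnnQQQ ⇒ mmmnnnQQQ ⇒ mmmnnnnQQ ⇒ mmmnnnnnQ ⇒ mmmnnnnnnQ ⇒ mmmnnnnnnn

S ⇒ mSQ   [S -> m S Q]
mSQ ⇒ mmSQQ   [S -> m S Q]
mmSQQ ⇒ mmmSQQQ   [S -> m S Q]
mmmSQQQ ⇒ mmmnQQQ   [S -> n]
mmmnQQQ ⇒ mmmnnQQQ   [Q -> n Q]
mmmnnQQQ ⇒ mmmnnnQQQ   [Q -> n Q]
mmmnnnQQQ ⇒ mmmnnnnQQ   [Q -> n]
mmmnnnnQQ ⇒ mmmnnnnnQ   [Q -> n]
mmmnnnnnQ ⇒ mmmnnnnnnQ   [Q -> n Q]
mmmnnnnnnQ ⇒ mmmnnnnnnn   [Q -> n]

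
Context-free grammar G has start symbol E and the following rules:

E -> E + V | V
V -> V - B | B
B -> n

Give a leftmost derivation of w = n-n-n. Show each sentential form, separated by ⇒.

E⇒V⇒V-B⇒V-B-B⇒B-B-B⇒n-B-B⇒n-n-B⇒n-n-n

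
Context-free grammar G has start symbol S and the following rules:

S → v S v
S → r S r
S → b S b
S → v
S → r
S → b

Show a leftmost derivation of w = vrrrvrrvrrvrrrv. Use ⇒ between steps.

S ⇒ vSv ⇒ vrSrv ⇒ vrrSrrv ⇒ vrrrSrrrv ⇒ vrrrvSvrrrv ⇒ vrrrvrSrvrrrv ⇒ vrrrvrrSrrvrrrv ⇒ vrrrvrrvrrvrrrv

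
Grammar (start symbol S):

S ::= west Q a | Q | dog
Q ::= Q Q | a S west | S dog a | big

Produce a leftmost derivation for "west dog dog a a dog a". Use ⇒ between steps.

S ⇒ Q   [S ::= Q]
Q ⇒ S dog a   [Q ::= S dog a]
S dog a ⇒ west Q a dog a   [S ::= west Q a]
west Q a dog a ⇒ west S dog a a dog a   [Q ::= S dog a]
west S dog a a dog a ⇒ west dog dog a a dog a   [S ::= dog]

S ⇒ Q ⇒ S dog a ⇒ west Q a dog a ⇒ west S dog a a dog a ⇒ west dog dog a a dog a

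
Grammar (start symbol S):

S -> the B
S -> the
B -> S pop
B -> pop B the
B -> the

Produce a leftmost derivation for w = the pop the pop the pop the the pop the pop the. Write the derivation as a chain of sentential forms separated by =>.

S => the B => the pop B the => the pop S pop the => the pop the B pop the => the pop the pop B the pop the => the pop the pop S pop the pop the => the pop the pop the B pop the pop the => the pop the pop the pop B the pop the pop the => the pop the pop the pop the the pop the pop the

S => the B   [S -> the B]
the B => the pop B the   [B -> pop B the]
the pop B the => the pop S pop the   [B -> S pop]
the pop S pop the => the pop the B pop the   [S -> the B]
the pop the B pop the => the pop the pop B the pop the   [B -> pop B the]
the pop the pop B the pop the => the pop the pop S pop the pop the   [B -> S pop]
the pop the pop S pop the pop the => the pop the pop the B pop the pop the   [S -> the B]
the pop the pop the B pop the pop the => the pop the pop the pop B the pop the pop the   [B -> pop B the]
the pop the pop the pop B the pop the pop the => the pop the pop the pop the the pop the pop the   [B -> the]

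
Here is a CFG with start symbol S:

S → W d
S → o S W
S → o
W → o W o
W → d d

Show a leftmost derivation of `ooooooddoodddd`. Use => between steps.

S => oSW => ooSWW => oooSWWW => ooooWWW => oooooWoWW => ooooooWooWW => ooooooddooWW => ooooooddooddW => ooooooddoodddd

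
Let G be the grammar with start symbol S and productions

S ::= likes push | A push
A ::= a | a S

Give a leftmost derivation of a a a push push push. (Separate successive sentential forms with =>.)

S => A push   [S ::= A push]
A push => a S push   [A ::= a S]
a S push => a A push push   [S ::= A push]
a A push push => a a S push push   [A ::= a S]
a a S push push => a a A push push push   [S ::= A push]
a a A push push push => a a a push push push   [A ::= a]

S => A push => a S push => a A push push => a a S push push => a a A push push push => a a a push push push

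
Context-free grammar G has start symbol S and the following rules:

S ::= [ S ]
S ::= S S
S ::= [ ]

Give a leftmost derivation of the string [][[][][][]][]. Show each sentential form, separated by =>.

S => SS => SSS => []SS => [][S]S => [][SS]S => [][SSS]S => [][SSSS]S => [][[]SSS]S => [][[][]SS]S => [][[][][]S]S => [][[][][][]]S => [][[][][][]][]

S => SS   [S ::= S S]
SS => SSS   [S ::= S S]
SSS => []SS   [S ::= [ ]]
[]SS => [][S]S   [S ::= [ S ]]
[][S]S => [][SS]S   [S ::= S S]
[][SS]S => [][SSS]S   [S ::= S S]
[][SSS]S => [][SSSS]S   [S ::= S S]
[][SSSS]S => [][[]SSS]S   [S ::= [ ]]
[][[]SSS]S => [][[][]SS]S   [S ::= [ ]]
[][[][]SS]S => [][[][][]S]S   [S ::= [ ]]
[][[][][]S]S => [][[][][][]]S   [S ::= [ ]]
[][[][][][]]S => [][[][][][]][]   [S ::= [ ]]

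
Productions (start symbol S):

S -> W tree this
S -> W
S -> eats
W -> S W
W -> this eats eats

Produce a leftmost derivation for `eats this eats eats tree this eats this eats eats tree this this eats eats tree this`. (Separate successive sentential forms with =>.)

S => W tree this => S W tree this => W tree this W tree this => S W tree this W tree this => eats W tree this W tree this => eats S W tree this W tree this => eats W tree this W tree this W tree this => eats this eats eats tree this W tree this W tree this => eats this eats eats tree this S W tree this W tree this => eats this eats eats tree this eats W tree this W tree this => eats this eats eats tree this eats this eats eats tree this W tree this => eats this eats eats tree this eats this eats eats tree this this eats eats tree this

S => W tree this   [S -> W tree this]
W tree this => S W tree this   [W -> S W]
S W tree this => W tree this W tree this   [S -> W tree this]
W tree this W tree this => S W tree this W tree this   [W -> S W]
S W tree this W tree this => eats W tree this W tree this   [S -> eats]
eats W tree this W tree this => eats S W tree this W tree this   [W -> S W]
eats S W tree this W tree this => eats W tree this W tree this W tree this   [S -> W tree this]
eats W tree this W tree this W tree this => eats this eats eats tree this W tree this W tree this   [W -> this eats eats]
eats this eats eats tree this W tree this W tree this => eats this eats eats tree this S W tree this W tree this   [W -> S W]
eats this eats eats tree this S W tree this W tree this => eats this eats eats tree this eats W tree this W tree this   [S -> eats]
eats this eats eats tree this eats W tree this W tree this => eats this eats eats tree this eats this eats eats tree this W tree this   [W -> this eats eats]
eats this eats eats tree this eats this eats eats tree this W tree this => eats this eats eats tree this eats this eats eats tree this this eats eats tree this   [W -> this eats eats]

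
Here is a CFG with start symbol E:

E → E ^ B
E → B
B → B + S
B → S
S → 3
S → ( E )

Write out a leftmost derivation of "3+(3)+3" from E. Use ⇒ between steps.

E ⇒ B ⇒ B+S ⇒ B+S+S ⇒ S+S+S ⇒ 3+S+S ⇒ 3+(E)+S ⇒ 3+(B)+S ⇒ 3+(S)+S ⇒ 3+(3)+S ⇒ 3+(3)+3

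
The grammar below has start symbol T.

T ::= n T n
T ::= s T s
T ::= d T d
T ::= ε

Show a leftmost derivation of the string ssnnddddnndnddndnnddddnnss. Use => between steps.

T => sTs => ssTss => ssnTnss => ssnnTnnss => ssnndTdnnss => ssnnddTddnnss => ssnndddTdddnnss => ssnnddddTddddnnss => ssnnddddnTnddddnnss => ssnnddddnnTnnddddnnss => ssnnddddnndTdnnddddnnss => ssnnddddnndnTndnnddddnnss => ssnnddddnndndTdndnnddddnnss => ssnnddddnndnddndnnddddnnss

T => sTs   [T ::= s T s]
sTs => ssTss   [T ::= s T s]
ssTss => ssnTnss   [T ::= n T n]
ssnTnss => ssnnTnnss   [T ::= n T n]
ssnnTnnss => ssnndTdnnss   [T ::= d T d]
ssnndTdnnss => ssnnddTddnnss   [T ::= d T d]
ssnnddTddnnss => ssnndddTdddnnss   [T ::= d T d]
ssnndddTdddnnss => ssnnddddTddddnnss   [T ::= d T d]
ssnnddddTddddnnss => ssnnddddnTnddddnnss   [T ::= n T n]
ssnnddddnTnddddnnss => ssnnddddnnTnnddddnnss   [T ::= n T n]
ssnnddddnnTnnddddnnss => ssnnddddnndTdnnddddnnss   [T ::= d T d]
ssnnddddnndTdnnddddnnss => ssnnddddnndnTndnnddddnnss   [T ::= n T n]
ssnnddddnndnTndnnddddnnss => ssnnddddnndndTdndnnddddnnss   [T ::= d T d]
ssnnddddnndndTdndnnddddnnss => ssnnddddnndnddndnnddddnnss   [T ::= ε]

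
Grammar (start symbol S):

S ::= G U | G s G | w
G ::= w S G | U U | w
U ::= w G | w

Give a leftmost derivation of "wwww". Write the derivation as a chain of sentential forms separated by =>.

S => GU => UUU => wGUU => wwUU => wwwU => wwww

S => GU   [S ::= G U]
GU => UUU   [G ::= U U]
UUU => wGUU   [U ::= w G]
wGUU => wwUU   [G ::= w]
wwUU => wwwU   [U ::= w]
wwwU => wwww   [U ::= w]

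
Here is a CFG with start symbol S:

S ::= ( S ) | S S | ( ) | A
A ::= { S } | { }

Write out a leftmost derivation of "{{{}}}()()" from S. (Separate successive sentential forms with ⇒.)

S ⇒ SS ⇒ AS ⇒ {S}S ⇒ {A}S ⇒ {{S}}S ⇒ {{A}}S ⇒ {{{}}}S ⇒ {{{}}}SS ⇒ {{{}}}()S ⇒ {{{}}}()()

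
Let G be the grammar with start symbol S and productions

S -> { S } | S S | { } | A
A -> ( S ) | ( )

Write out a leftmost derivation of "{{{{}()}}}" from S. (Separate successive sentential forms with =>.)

S => {S}   [S -> { S }]
{S} => {{S}}   [S -> { S }]
{{S}} => {{{S}}}   [S -> { S }]
{{{S}}} => {{{SS}}}   [S -> S S]
{{{SS}}} => {{{{}S}}}   [S -> { }]
{{{{}S}}} => {{{{}A}}}   [S -> A]
{{{{}A}}} => {{{{}()}}}   [A -> ( )]

S=>{S}=>{{S}}=>{{{S}}}=>{{{SS}}}=>{{{{}S}}}=>{{{{}A}}}=>{{{{}()}}}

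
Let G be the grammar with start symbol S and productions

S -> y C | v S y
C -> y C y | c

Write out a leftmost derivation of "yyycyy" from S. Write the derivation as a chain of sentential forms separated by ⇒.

S ⇒ yC ⇒ yyCy ⇒ yyyCyy ⇒ yyycyy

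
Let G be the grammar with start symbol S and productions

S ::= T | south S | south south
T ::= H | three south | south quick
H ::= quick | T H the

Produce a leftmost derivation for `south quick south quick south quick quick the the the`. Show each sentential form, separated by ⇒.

S ⇒ T ⇒ H ⇒ T H the ⇒ south quick H the ⇒ south quick T H the the ⇒ south quick south quick H the the ⇒ south quick south quick T H the the the ⇒ south quick south quick south quick H the the the ⇒ south quick south quick south quick quick the the the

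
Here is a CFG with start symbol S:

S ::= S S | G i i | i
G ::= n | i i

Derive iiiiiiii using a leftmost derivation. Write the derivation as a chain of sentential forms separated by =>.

S => SS => SSS => SSSS => GiiSSS => iiiiSSS => iiiiSSSS => iiiiiSSS => iiiiiiSS => iiiiiiiS => iiiiiiii

S => SS   [S ::= S S]
SS => SSS   [S ::= S S]
SSS => SSSS   [S ::= S S]
SSSS => GiiSSS   [S ::= G i i]
GiiSSS => iiiiSSS   [G ::= i i]
iiiiSSS => iiiiSSSS   [S ::= S S]
iiiiSSSS => iiiiiSSS   [S ::= i]
iiiiiSSS => iiiiiiSS   [S ::= i]
iiiiiiSS => iiiiiiiS   [S ::= i]
iiiiiiiS => iiiiiiii   [S ::= i]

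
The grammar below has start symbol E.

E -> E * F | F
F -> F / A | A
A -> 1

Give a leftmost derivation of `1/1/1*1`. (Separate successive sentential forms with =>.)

E => E*F => F*F => F/A*F => F/A/A*F => A/A/A*F => 1/A/A*F => 1/1/A*F => 1/1/1*F => 1/1/1*A => 1/1/1*1

E => E*F   [E -> E * F]
E*F => F*F   [E -> F]
F*F => F/A*F   [F -> F / A]
F/A*F => F/A/A*F   [F -> F / A]
F/A/A*F => A/A/A*F   [F -> A]
A/A/A*F => 1/A/A*F   [A -> 1]
1/A/A*F => 1/1/A*F   [A -> 1]
1/1/A*F => 1/1/1*F   [A -> 1]
1/1/1*F => 1/1/1*A   [F -> A]
1/1/1*A => 1/1/1*1   [A -> 1]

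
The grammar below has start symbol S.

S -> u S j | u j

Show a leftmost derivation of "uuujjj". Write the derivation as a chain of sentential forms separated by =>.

S=>uSj=>uuSjj=>uuujjj

S => uSj   [S -> u S j]
uSj => uuSjj   [S -> u S j]
uuSjj => uuujjj   [S -> u j]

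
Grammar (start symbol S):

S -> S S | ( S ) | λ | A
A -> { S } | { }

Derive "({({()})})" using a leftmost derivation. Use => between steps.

S => SS   [S -> S S]
SS => SSS   [S -> S S]
SSS => (S)SS   [S -> ( S )]
(S)SS => (A)SS   [S -> A]
(A)SS => ({S})SS   [A -> { S }]
({S})SS => ({(S)})SS   [S -> ( S )]
({(S)})SS => ({(A)})SS   [S -> A]
({(A)})SS => ({({S})})SS   [A -> { S }]
({({S})})SS => ({({(S)})})SS   [S -> ( S )]
({({(S)})})SS => ({({()})})SS   [S -> λ]
({({()})})SS => ({({()})})S   [S -> λ]
({({()})})S => ({({()})})   [S -> λ]

S=>SS=>SSS=>(S)SS=>(A)SS=>({S})SS=>({(S)})SS=>({(A)})SS=>({({S})})SS=>({({(S)})})SS=>({({()})})SS=>({({()})})S=>({({()})})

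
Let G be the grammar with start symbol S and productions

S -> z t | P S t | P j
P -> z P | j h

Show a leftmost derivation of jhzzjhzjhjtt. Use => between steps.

S => PSt => jhSt => jhPStt => jhzPStt => jhzzPStt => jhzzjhStt => jhzzjhPjtt => jhzzjhzPjtt => jhzzjhzjhjtt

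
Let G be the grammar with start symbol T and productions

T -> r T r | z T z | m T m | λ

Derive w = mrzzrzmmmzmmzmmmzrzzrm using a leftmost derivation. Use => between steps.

T => mTm   [T -> m T m]
mTm => mrTrm   [T -> r T r]
mrTrm => mrzTzrm   [T -> z T z]
mrzTzrm => mrzzTzzrm   [T -> z T z]
mrzzTzzrm => mrzzrTrzzrm   [T -> r T r]
mrzzrTrzzrm => mrzzrzTzrzzrm   [T -> z T z]
mrzzrzTzrzzrm => mrzzrzmTmzrzzrm   [T -> m T m]
mrzzrzmTmzrzzrm => mrzzrzmmTmmzrzzrm   [T -> m T m]
mrzzrzmmTmmzrzzrm => mrzzrzmmmTmmmzrzzrm   [T -> m T m]
mrzzrzmmmTmmmzrzzrm => mrzzrzmmmzTzmmmzrzzrm   [T -> z T z]
mrzzrzmmmzTzmmmzrzzrm => mrzzrzmmmzmTmzmmmzrzzrm   [T -> m T m]
mrzzrzmmmzmTmzmmmzrzzrm => mrzzrzmmmzmmzmmmzrzzrm   [T -> λ]

T => mTm => mrTrm => mrzTzrm => mrzzTzzrm => mrzzrTrzzrm => mrzzrzTzrzzrm => mrzzrzmTmzrzzrm => mrzzrzmmTmmzrzzrm => mrzzrzmmmTmmmzrzzrm => mrzzrzmmmzTzmmmzrzzrm => mrzzrzmmmzmTmzmmmzrzzrm => mrzzrzmmmzmmzmmmzrzzrm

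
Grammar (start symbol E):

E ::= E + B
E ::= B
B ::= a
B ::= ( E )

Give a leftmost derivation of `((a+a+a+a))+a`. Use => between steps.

E => E+B   [E ::= E + B]
E+B => B+B   [E ::= B]
B+B => (E)+B   [B ::= ( E )]
(E)+B => (B)+B   [E ::= B]
(B)+B => ((E))+B   [B ::= ( E )]
((E))+B => ((E+B))+B   [E ::= E + B]
((E+B))+B => ((E+B+B))+B   [E ::= E + B]
((E+B+B))+B => ((E+B+B+B))+B   [E ::= E + B]
((E+B+B+B))+B => ((B+B+B+B))+B   [E ::= B]
((B+B+B+B))+B => ((a+B+B+B))+B   [B ::= a]
((a+B+B+B))+B => ((a+a+B+B))+B   [B ::= a]
((a+a+B+B))+B => ((a+a+a+B))+B   [B ::= a]
((a+a+a+B))+B => ((a+a+a+a))+B   [B ::= a]
((a+a+a+a))+B => ((a+a+a+a))+a   [B ::= a]

E=>E+B=>B+B=>(E)+B=>(B)+B=>((E))+B=>((E+B))+B=>((E+B+B))+B=>((E+B+B+B))+B=>((B+B+B+B))+B=>((a+B+B+B))+B=>((a+a+B+B))+B=>((a+a+a+B))+B=>((a+a+a+a))+B=>((a+a+a+a))+a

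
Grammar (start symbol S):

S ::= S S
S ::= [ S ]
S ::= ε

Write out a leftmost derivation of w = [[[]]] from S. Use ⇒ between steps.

S ⇒ SS   [S ::= S S]
SS ⇒ [S]S   [S ::= [ S ]]
[S]S ⇒ [[S]]S   [S ::= [ S ]]
[[S]]S ⇒ [[SS]]S   [S ::= S S]
[[SS]]S ⇒ [[SSS]]S   [S ::= S S]
[[SSS]]S ⇒ [[[S]SS]]S   [S ::= [ S ]]
[[[S]SS]]S ⇒ [[[]SS]]S   [S ::= ε]
[[[]SS]]S ⇒ [[[]S]]S   [S ::= ε]
[[[]S]]S ⇒ [[[]]]S   [S ::= ε]
[[[]]]S ⇒ [[[]]]   [S ::= ε]

S ⇒ SS ⇒ [S]S ⇒ [[S]]S ⇒ [[SS]]S ⇒ [[SSS]]S ⇒ [[[S]SS]]S ⇒ [[[]SS]]S ⇒ [[[]S]]S ⇒ [[[]]]S ⇒ [[[]]]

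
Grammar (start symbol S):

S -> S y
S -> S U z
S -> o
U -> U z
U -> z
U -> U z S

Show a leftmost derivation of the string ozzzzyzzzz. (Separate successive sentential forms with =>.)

S=>SUz=>SUzUz=>SyUzUz=>SUzyUzUz=>SUzUzyUzUz=>oUzUzyUzUz=>ozzUzyUzUz=>ozzzzyUzUz=>ozzzzyzzUz=>ozzzzyzzzz

S => SUz   [S -> S U z]
SUz => SUzUz   [S -> S U z]
SUzUz => SyUzUz   [S -> S y]
SyUzUz => SUzyUzUz   [S -> S U z]
SUzyUzUz => SUzUzyUzUz   [S -> S U z]
SUzUzyUzUz => oUzUzyUzUz   [S -> o]
oUzUzyUzUz => ozzUzyUzUz   [U -> z]
ozzUzyUzUz => ozzzzyUzUz   [U -> z]
ozzzzyUzUz => ozzzzyzzUz   [U -> z]
ozzzzyzzUz => ozzzzyzzzz   [U -> z]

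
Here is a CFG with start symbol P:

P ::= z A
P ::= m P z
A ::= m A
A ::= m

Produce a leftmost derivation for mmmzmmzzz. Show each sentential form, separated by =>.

P => mPz   [P ::= m P z]
mPz => mmPzz   [P ::= m P z]
mmPzz => mmmPzzz   [P ::= m P z]
mmmPzzz => mmmzAzzz   [P ::= z A]
mmmzAzzz => mmmzmAzzz   [A ::= m A]
mmmzmAzzz => mmmzmmzzz   [A ::= m]

P => mPz => mmPzz => mmmPzzz => mmmzAzzz => mmmzmAzzz => mmmzmmzzz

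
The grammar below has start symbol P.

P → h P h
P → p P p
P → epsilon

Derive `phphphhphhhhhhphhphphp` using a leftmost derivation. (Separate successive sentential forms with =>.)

P => pPp   [P → p P p]
pPp => phPhp   [P → h P h]
phPhp => phpPphp   [P → p P p]
phpPphp => phphPhphp   [P → h P h]
phphPhphp => phphpPphphp   [P → p P p]
phphpPphphp => phphphPhphphp   [P → h P h]
phphphPhphphp => phphphhPhhphphp   [P → h P h]
phphphhPhhphphp => phphphhpPphhphphp   [P → p P p]
phphphhpPphhphphp => phphphhphPhphhphphp   [P → h P h]
phphphhphPhphhphphp => phphphhphhPhhphhphphp   [P → h P h]
phphphhphhPhhphhphphp => phphphhphhhPhhhphhphphp   [P → h P h]
phphphhphhhPhhhphhphphp => phphphhphhhhhhphhphphp   [P → epsilon]

P=>pPp=>phPhp=>phpPphp=>phphPhphp=>phphpPphphp=>phphphPhphphp=>phphphhPhhphphp=>phphphhpPphhphphp=>phphphhphPhphhphphp=>phphphhphhPhhphhphphp=>phphphhphhhPhhhphhphphp=>phphphhphhhhhhphhphphp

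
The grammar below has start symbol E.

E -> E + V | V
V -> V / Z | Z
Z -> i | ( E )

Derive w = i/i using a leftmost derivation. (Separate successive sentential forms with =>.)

E => V => V/Z => Z/Z => i/Z => i/i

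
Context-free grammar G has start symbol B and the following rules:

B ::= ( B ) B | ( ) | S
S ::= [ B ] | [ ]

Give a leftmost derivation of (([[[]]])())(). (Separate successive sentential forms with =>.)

B => (B)B => ((B)B)B => ((S)B)B => (([B])B)B => (([S])B)B => (([[B]])B)B => (([[S]])B)B => (([[[]]])B)B => (([[[]]])())B => (([[[]]])())()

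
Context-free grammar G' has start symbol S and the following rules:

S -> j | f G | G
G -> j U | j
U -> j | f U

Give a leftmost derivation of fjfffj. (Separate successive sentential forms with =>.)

S => fG   [S -> f G]
fG => fjU   [G -> j U]
fjU => fjfU   [U -> f U]
fjfU => fjffU   [U -> f U]
fjffU => fjfffU   [U -> f U]
fjfffU => fjfffj   [U -> j]

S=>fG=>fjU=>fjfU=>fjffU=>fjfffU=>fjfffj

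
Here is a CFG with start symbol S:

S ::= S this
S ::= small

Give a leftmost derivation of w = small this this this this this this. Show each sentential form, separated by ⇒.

S ⇒ S this ⇒ S this this ⇒ S this this this ⇒ S this this this this ⇒ S this this this this this ⇒ S this this this this this this ⇒ small this this this this this this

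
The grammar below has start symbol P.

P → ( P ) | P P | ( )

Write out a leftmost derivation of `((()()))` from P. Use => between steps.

P=>(P)=>((P))=>((PP))=>((()P))=>((()()))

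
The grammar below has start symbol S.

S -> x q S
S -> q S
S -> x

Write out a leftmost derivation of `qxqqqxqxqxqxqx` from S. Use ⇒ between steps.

S ⇒ qS   [S -> q S]
qS ⇒ qxqS   [S -> x q S]
qxqS ⇒ qxqqS   [S -> q S]
qxqqS ⇒ qxqqqS   [S -> q S]
qxqqqS ⇒ qxqqqxqS   [S -> x q S]
qxqqqxqS ⇒ qxqqqxqxqS   [S -> x q S]
qxqqqxqxqS ⇒ qxqqqxqxqxqS   [S -> x q S]
qxqqqxqxqxqS ⇒ qxqqqxqxqxqxqS   [S -> x q S]
qxqqqxqxqxqxqS ⇒ qxqqqxqxqxqxqx   [S -> x]

S ⇒ qS ⇒ qxqS ⇒ qxqqS ⇒ qxqqqS ⇒ qxqqqxqS ⇒ qxqqqxqxqS ⇒ qxqqqxqxqxqS ⇒ qxqqqxqxqxqxqS ⇒ qxqqqxqxqxqxqx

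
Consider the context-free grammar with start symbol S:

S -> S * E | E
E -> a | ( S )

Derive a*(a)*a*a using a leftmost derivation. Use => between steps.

S => S*E => S*E*E => S*E*E*E => E*E*E*E => a*E*E*E => a*(S)*E*E => a*(E)*E*E => a*(a)*E*E => a*(a)*a*E => a*(a)*a*a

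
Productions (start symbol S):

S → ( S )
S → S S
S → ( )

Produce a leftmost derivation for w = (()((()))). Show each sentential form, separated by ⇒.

S⇒(S)⇒(SS)⇒(()S)⇒(()(S))⇒(()((S)))⇒(()((())))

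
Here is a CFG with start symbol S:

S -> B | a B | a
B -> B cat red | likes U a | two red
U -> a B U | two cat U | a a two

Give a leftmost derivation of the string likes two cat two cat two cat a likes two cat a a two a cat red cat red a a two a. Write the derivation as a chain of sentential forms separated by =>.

S => B => likes U a => likes two cat U a => likes two cat two cat U a => likes two cat two cat two cat U a => likes two cat two cat two cat a B U a => likes two cat two cat two cat a B cat red U a => likes two cat two cat two cat a B cat red cat red U a => likes two cat two cat two cat a likes U a cat red cat red U a => likes two cat two cat two cat a likes two cat U a cat red cat red U a => likes two cat two cat two cat a likes two cat a a two a cat red cat red U a => likes two cat two cat two cat a likes two cat a a two a cat red cat red a a two a

S => B   [S -> B]
B => likes U a   [B -> likes U a]
likes U a => likes two cat U a   [U -> two cat U]
likes two cat U a => likes two cat two cat U a   [U -> two cat U]
likes two cat two cat U a => likes two cat two cat two cat U a   [U -> two cat U]
likes two cat two cat two cat U a => likes two cat two cat two cat a B U a   [U -> a B U]
likes two cat two cat two cat a B U a => likes two cat two cat two cat a B cat red U a   [B -> B cat red]
likes two cat two cat two cat a B cat red U a => likes two cat two cat two cat a B cat red cat red U a   [B -> B cat red]
likes two cat two cat two cat a B cat red cat red U a => likes two cat two cat two cat a likes U a cat red cat red U a   [B -> likes U a]
likes two cat two cat two cat a likes U a cat red cat red U a => likes two cat two cat two cat a likes two cat U a cat red cat red U a   [U -> two cat U]
likes two cat two cat two cat a likes two cat U a cat red cat red U a => likes two cat two cat two cat a likes two cat a a two a cat red cat red U a   [U -> a a two]
likes two cat two cat two cat a likes two cat a a two a cat red cat red U a => likes two cat two cat two cat a likes two cat a a two a cat red cat red a a two a   [U -> a a two]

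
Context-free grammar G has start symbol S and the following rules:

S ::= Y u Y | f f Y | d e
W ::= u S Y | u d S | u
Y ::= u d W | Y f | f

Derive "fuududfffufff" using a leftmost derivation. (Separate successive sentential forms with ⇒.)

S ⇒ YuY ⇒ fuY ⇒ fuYf ⇒ fuudWf ⇒ fuududSf ⇒ fuududYuYf ⇒ fuududYfuYf ⇒ fuududYffuYf ⇒ fuududfffuYf ⇒ fuududfffuYff ⇒ fuududfffufff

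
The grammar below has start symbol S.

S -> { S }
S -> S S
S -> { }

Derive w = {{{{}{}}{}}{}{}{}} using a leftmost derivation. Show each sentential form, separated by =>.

S => {S} => {SS} => {SSS} => {SSSS} => {{S}SSS} => {{SS}SSS} => {{{S}S}SSS} => {{{SS}S}SSS} => {{{{}S}S}SSS} => {{{{}{}}S}SSS} => {{{{}{}}{}}SSS} => {{{{}{}}{}}{}SS} => {{{{}{}}{}}{}{}S} => {{{{}{}}{}}{}{}{}}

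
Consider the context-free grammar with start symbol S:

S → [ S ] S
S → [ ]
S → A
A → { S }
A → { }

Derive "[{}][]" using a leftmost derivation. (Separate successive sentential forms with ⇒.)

S ⇒ [S]S   [S → [ S ] S]
[S]S ⇒ [A]S   [S → A]
[A]S ⇒ [{}]S   [A → { }]
[{}]S ⇒ [{}][]   [S → [ ]]

S ⇒ [S]S ⇒ [A]S ⇒ [{}]S ⇒ [{}][]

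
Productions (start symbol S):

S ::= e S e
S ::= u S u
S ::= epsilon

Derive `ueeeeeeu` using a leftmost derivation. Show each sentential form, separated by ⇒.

S ⇒ uSu ⇒ ueSeu ⇒ ueeSeeu ⇒ ueeeSeeeu ⇒ ueeeeeeu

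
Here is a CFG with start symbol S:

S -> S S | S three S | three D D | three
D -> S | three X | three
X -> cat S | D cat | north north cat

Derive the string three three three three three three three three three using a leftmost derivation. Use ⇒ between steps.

S ⇒ three D D ⇒ three S D ⇒ three S three S D ⇒ three three D D three S D ⇒ three three S D three S D ⇒ three three three D three S D ⇒ three three three S three S D ⇒ three three three three three S D ⇒ three three three three three three D D D ⇒ three three three three three three three D D ⇒ three three three three three three three three D ⇒ three three three three three three three three three

S ⇒ three D D   [S -> three D D]
three D D ⇒ three S D   [D -> S]
three S D ⇒ three S three S D   [S -> S three S]
three S three S D ⇒ three three D D three S D   [S -> three D D]
three three D D three S D ⇒ three three S D three S D   [D -> S]
three three S D three S D ⇒ three three three D three S D   [S -> three]
three three three D three S D ⇒ three three three S three S D   [D -> S]
three three three S three S D ⇒ three three three three three S D   [S -> three]
three three three three three S D ⇒ three three three three three three D D D   [S -> three D D]
three three three three three three D D D ⇒ three three three three three three three D D   [D -> three]
three three three three three three three D D ⇒ three three three three three three three three D   [D -> three]
three three three three three three three three D ⇒ three three three three three three three three three   [D -> three]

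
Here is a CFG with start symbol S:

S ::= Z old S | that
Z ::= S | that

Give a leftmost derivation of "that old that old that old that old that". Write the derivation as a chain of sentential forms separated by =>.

S => Z old S => S old S => Z old S old S => S old S old S => that old S old S => that old Z old S old S => that old S old S old S => that old Z old S old S old S => that old that old S old S old S => that old that old that old S old S => that old that old that old that old S => that old that old that old that old that

S => Z old S   [S ::= Z old S]
Z old S => S old S   [Z ::= S]
S old S => Z old S old S   [S ::= Z old S]
Z old S old S => S old S old S   [Z ::= S]
S old S old S => that old S old S   [S ::= that]
that old S old S => that old Z old S old S   [S ::= Z old S]
that old Z old S old S => that old S old S old S   [Z ::= S]
that old S old S old S => that old Z old S old S old S   [S ::= Z old S]
that old Z old S old S old S => that old that old S old S old S   [Z ::= that]
that old that old S old S old S => that old that old that old S old S   [S ::= that]
that old that old that old S old S => that old that old that old that old S   [S ::= that]
that old that old that old that old S => that old that old that old that old that   [S ::= that]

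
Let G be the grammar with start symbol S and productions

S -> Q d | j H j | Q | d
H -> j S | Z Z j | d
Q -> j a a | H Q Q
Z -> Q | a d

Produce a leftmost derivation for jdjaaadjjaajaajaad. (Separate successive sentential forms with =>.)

S => Qd => HQQd => jSQQd => jdQQd => jdHQQQd => jdZZjQQQd => jdQZjQQQd => jdjaaZjQQQd => jdjaaadjQQQd => jdjaaadjjaaQQd => jdjaaadjjaajaaQd => jdjaaadjjaajaajaad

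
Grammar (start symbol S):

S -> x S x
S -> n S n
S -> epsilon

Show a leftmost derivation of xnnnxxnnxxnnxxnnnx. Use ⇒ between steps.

S ⇒ xSx ⇒ xnSnx ⇒ xnnSnnx ⇒ xnnnSnnnx ⇒ xnnnxSxnnnx ⇒ xnnnxxSxxnnnx ⇒ xnnnxxnSnxxnnnx ⇒ xnnnxxnnSnnxxnnnx ⇒ xnnnxxnnxSxnnxxnnnx ⇒ xnnnxxnnxxnnxxnnnx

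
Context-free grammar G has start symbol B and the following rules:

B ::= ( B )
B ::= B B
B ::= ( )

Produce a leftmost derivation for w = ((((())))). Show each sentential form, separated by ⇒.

B ⇒ (B)   [B ::= ( B )]
(B) ⇒ ((B))   [B ::= ( B )]
((B)) ⇒ (((B)))   [B ::= ( B )]
(((B))) ⇒ ((((B))))   [B ::= ( B )]
((((B)))) ⇒ ((((()))))   [B ::= ( )]

B ⇒ (B) ⇒ ((B)) ⇒ (((B))) ⇒ ((((B)))) ⇒ ((((()))))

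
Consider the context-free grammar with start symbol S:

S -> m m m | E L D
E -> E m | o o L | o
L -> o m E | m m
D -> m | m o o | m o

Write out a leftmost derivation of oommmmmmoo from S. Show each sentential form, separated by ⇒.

S⇒ELD⇒EmLD⇒ooLmLD⇒oommmLD⇒oommmmmD⇒oommmmmmoo

S ⇒ ELD   [S -> E L D]
ELD ⇒ EmLD   [E -> E m]
EmLD ⇒ ooLmLD   [E -> o o L]
ooLmLD ⇒ oommmLD   [L -> m m]
oommmLD ⇒ oommmmmD   [L -> m m]
oommmmmD ⇒ oommmmmmoo   [D -> m o o]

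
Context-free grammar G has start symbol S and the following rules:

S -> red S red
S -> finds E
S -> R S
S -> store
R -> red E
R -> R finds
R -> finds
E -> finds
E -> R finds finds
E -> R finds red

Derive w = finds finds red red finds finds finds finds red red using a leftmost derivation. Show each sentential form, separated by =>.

S => R S => R finds S => finds finds S => finds finds red S red => finds finds red red S red red => finds finds red red finds E red red => finds finds red red finds R finds finds red red => finds finds red red finds finds finds finds red red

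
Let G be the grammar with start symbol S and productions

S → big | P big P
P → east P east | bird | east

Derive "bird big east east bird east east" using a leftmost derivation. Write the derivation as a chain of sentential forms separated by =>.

S => P big P => bird big P => bird big east P east => bird big east east P east east => bird big east east bird east east

S => P big P   [S → P big P]
P big P => bird big P   [P → bird]
bird big P => bird big east P east   [P → east P east]
bird big east P east => bird big east east P east east   [P → east P east]
bird big east east P east east => bird big east east bird east east   [P → bird]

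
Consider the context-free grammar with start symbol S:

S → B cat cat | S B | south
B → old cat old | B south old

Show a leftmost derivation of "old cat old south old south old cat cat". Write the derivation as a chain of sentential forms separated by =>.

S => B cat cat => B south old cat cat => B south old south old cat cat => old cat old south old south old cat cat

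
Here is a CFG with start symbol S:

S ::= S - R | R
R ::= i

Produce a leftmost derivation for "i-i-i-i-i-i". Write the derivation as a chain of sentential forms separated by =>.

S => S-R => S-R-R => S-R-R-R => S-R-R-R-R => S-R-R-R-R-R => R-R-R-R-R-R => i-R-R-R-R-R => i-i-R-R-R-R => i-i-i-R-R-R => i-i-i-i-R-R => i-i-i-i-i-R => i-i-i-i-i-i

S => S-R   [S ::= S - R]
S-R => S-R-R   [S ::= S - R]
S-R-R => S-R-R-R   [S ::= S - R]
S-R-R-R => S-R-R-R-R   [S ::= S - R]
S-R-R-R-R => S-R-R-R-R-R   [S ::= S - R]
S-R-R-R-R-R => R-R-R-R-R-R   [S ::= R]
R-R-R-R-R-R => i-R-R-R-R-R   [R ::= i]
i-R-R-R-R-R => i-i-R-R-R-R   [R ::= i]
i-i-R-R-R-R => i-i-i-R-R-R   [R ::= i]
i-i-i-R-R-R => i-i-i-i-R-R   [R ::= i]
i-i-i-i-R-R => i-i-i-i-i-R   [R ::= i]
i-i-i-i-i-R => i-i-i-i-i-i   [R ::= i]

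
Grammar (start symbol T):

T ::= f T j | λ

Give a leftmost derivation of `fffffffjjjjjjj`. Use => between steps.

T => fTj => ffTjj => fffTjjj => ffffTjjjj => fffffTjjjjj => ffffffTjjjjjj => fffffffTjjjjjjj => fffffffjjjjjjj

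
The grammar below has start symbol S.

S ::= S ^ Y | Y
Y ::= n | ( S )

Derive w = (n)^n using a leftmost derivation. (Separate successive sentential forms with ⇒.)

S ⇒ S^Y   [S ::= S ^ Y]
S^Y ⇒ Y^Y   [S ::= Y]
Y^Y ⇒ (S)^Y   [Y ::= ( S )]
(S)^Y ⇒ (Y)^Y   [S ::= Y]
(Y)^Y ⇒ (n)^Y   [Y ::= n]
(n)^Y ⇒ (n)^n   [Y ::= n]

S ⇒ S^Y ⇒ Y^Y ⇒ (S)^Y ⇒ (Y)^Y ⇒ (n)^Y ⇒ (n)^n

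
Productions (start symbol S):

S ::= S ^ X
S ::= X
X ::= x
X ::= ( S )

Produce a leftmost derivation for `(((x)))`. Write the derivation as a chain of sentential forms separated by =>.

S => X   [S ::= X]
X => (S)   [X ::= ( S )]
(S) => (X)   [S ::= X]
(X) => ((S))   [X ::= ( S )]
((S)) => ((X))   [S ::= X]
((X)) => (((S)))   [X ::= ( S )]
(((S))) => (((X)))   [S ::= X]
(((X))) => (((x)))   [X ::= x]

S => X => (S) => (X) => ((S)) => ((X)) => (((S))) => (((X))) => (((x)))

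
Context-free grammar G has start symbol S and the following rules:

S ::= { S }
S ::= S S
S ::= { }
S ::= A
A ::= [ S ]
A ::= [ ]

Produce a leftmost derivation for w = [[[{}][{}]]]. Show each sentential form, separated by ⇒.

S ⇒ A ⇒ [S] ⇒ [A] ⇒ [[S]] ⇒ [[SS]] ⇒ [[AS]] ⇒ [[[S]S]] ⇒ [[[{}]S]] ⇒ [[[{}]A]] ⇒ [[[{}][S]]] ⇒ [[[{}][{}]]]

S ⇒ A   [S ::= A]
A ⇒ [S]   [A ::= [ S ]]
[S] ⇒ [A]   [S ::= A]
[A] ⇒ [[S]]   [A ::= [ S ]]
[[S]] ⇒ [[SS]]   [S ::= S S]
[[SS]] ⇒ [[AS]]   [S ::= A]
[[AS]] ⇒ [[[S]S]]   [A ::= [ S ]]
[[[S]S]] ⇒ [[[{}]S]]   [S ::= { }]
[[[{}]S]] ⇒ [[[{}]A]]   [S ::= A]
[[[{}]A]] ⇒ [[[{}][S]]]   [A ::= [ S ]]
[[[{}][S]]] ⇒ [[[{}][{}]]]   [S ::= { }]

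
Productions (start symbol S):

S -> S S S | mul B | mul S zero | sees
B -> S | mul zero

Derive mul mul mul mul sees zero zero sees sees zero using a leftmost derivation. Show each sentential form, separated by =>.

S => mul S zero => mul S S S zero => mul mul S zero S S zero => mul mul mul B zero S S zero => mul mul mul S zero S S zero => mul mul mul mul S zero zero S S zero => mul mul mul mul sees zero zero S S zero => mul mul mul mul sees zero zero sees S zero => mul mul mul mul sees zero zero sees sees zero

S => mul S zero   [S -> mul S zero]
mul S zero => mul S S S zero   [S -> S S S]
mul S S S zero => mul mul S zero S S zero   [S -> mul S zero]
mul mul S zero S S zero => mul mul mul B zero S S zero   [S -> mul B]
mul mul mul B zero S S zero => mul mul mul S zero S S zero   [B -> S]
mul mul mul S zero S S zero => mul mul mul mul S zero zero S S zero   [S -> mul S zero]
mul mul mul mul S zero zero S S zero => mul mul mul mul sees zero zero S S zero   [S -> sees]
mul mul mul mul sees zero zero S S zero => mul mul mul mul sees zero zero sees S zero   [S -> sees]
mul mul mul mul sees zero zero sees S zero => mul mul mul mul sees zero zero sees sees zero   [S -> sees]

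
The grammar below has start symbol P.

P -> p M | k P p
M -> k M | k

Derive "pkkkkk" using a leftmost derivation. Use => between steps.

P => pM   [P -> p M]
pM => pkM   [M -> k M]
pkM => pkkM   [M -> k M]
pkkM => pkkkM   [M -> k M]
pkkkM => pkkkkM   [M -> k M]
pkkkkM => pkkkkk   [M -> k]

P=>pM=>pkM=>pkkM=>pkkkM=>pkkkkM=>pkkkkk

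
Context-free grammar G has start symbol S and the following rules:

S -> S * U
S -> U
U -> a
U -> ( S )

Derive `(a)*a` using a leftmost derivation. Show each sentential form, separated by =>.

S => S*U   [S -> S * U]
S*U => U*U   [S -> U]
U*U => (S)*U   [U -> ( S )]
(S)*U => (U)*U   [S -> U]
(U)*U => (a)*U   [U -> a]
(a)*U => (a)*a   [U -> a]

S => S*U => U*U => (S)*U => (U)*U => (a)*U => (a)*a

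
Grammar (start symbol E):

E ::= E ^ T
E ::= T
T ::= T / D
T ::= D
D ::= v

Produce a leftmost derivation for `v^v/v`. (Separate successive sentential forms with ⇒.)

E ⇒ E^T ⇒ T^T ⇒ D^T ⇒ v^T ⇒ v^T/D ⇒ v^D/D ⇒ v^v/D ⇒ v^v/v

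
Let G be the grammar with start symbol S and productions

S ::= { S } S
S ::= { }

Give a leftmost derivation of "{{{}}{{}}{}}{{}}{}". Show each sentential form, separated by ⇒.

S⇒{S}S⇒{{S}S}S⇒{{{}}S}S⇒{{{}}{S}S}S⇒{{{}}{{}}S}S⇒{{{}}{{}}{}}S⇒{{{}}{{}}{}}{S}S⇒{{{}}{{}}{}}{{}}S⇒{{{}}{{}}{}}{{}}{}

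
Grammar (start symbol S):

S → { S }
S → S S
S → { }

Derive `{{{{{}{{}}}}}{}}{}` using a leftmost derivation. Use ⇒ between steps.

S ⇒ SS   [S → S S]
SS ⇒ {S}S   [S → { S }]
{S}S ⇒ {SS}S   [S → S S]
{SS}S ⇒ {{S}S}S   [S → { S }]
{{S}S}S ⇒ {{{S}}S}S   [S → { S }]
{{{S}}S}S ⇒ {{{{S}}}S}S   [S → { S }]
{{{{S}}}S}S ⇒ {{{{SS}}}S}S   [S → S S]
{{{{SS}}}S}S ⇒ {{{{{}S}}}S}S   [S → { }]
{{{{{}S}}}S}S ⇒ {{{{{}{S}}}}S}S   [S → { S }]
{{{{{}{S}}}}S}S ⇒ {{{{{}{{}}}}}S}S   [S → { }]
{{{{{}{{}}}}}S}S ⇒ {{{{{}{{}}}}}{}}S   [S → { }]
{{{{{}{{}}}}}{}}S ⇒ {{{{{}{{}}}}}{}}{}   [S → { }]

S⇒SS⇒{S}S⇒{SS}S⇒{{S}S}S⇒{{{S}}S}S⇒{{{{S}}}S}S⇒{{{{SS}}}S}S⇒{{{{{}S}}}S}S⇒{{{{{}{S}}}}S}S⇒{{{{{}{{}}}}}S}S⇒{{{{{}{{}}}}}{}}S⇒{{{{{}{{}}}}}{}}{}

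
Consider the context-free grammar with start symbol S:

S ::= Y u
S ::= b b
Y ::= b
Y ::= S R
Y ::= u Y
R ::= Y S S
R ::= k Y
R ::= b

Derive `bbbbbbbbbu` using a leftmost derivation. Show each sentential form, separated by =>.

S => Yu => SRu => bbRu => bbYSSu => bbSRSSu => bbbbRSSu => bbbbbSSu => bbbbbbbSu => bbbbbbbbbu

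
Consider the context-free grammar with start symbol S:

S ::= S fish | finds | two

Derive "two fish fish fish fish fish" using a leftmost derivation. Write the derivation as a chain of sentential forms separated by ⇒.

S ⇒ S fish ⇒ S fish fish ⇒ S fish fish fish ⇒ S fish fish fish fish ⇒ S fish fish fish fish fish ⇒ two fish fish fish fish fish

S ⇒ S fish   [S ::= S fish]
S fish ⇒ S fish fish   [S ::= S fish]
S fish fish ⇒ S fish fish fish   [S ::= S fish]
S fish fish fish ⇒ S fish fish fish fish   [S ::= S fish]
S fish fish fish fish ⇒ S fish fish fish fish fish   [S ::= S fish]
S fish fish fish fish fish ⇒ two fish fish fish fish fish   [S ::= two]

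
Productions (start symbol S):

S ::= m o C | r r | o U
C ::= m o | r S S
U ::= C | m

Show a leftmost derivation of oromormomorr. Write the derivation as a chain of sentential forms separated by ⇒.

S ⇒ oU   [S ::= o U]
oU ⇒ oC   [U ::= C]
oC ⇒ orSS   [C ::= r S S]
orSS ⇒ oroUS   [S ::= o U]
oroUS ⇒ oromS   [U ::= m]
oromS ⇒ oromoU   [S ::= o U]
oromoU ⇒ oromoC   [U ::= C]
oromoC ⇒ oromorSS   [C ::= r S S]
oromorSS ⇒ oromormoCS   [S ::= m o C]
oromormoCS ⇒ oromormomoS   [C ::= m o]
oromormomoS ⇒ oromormomorr   [S ::= r r]

S ⇒ oU ⇒ oC ⇒ orSS ⇒ oroUS ⇒ oromS ⇒ oromoU ⇒ oromoC ⇒ oromorSS ⇒ oromormoCS ⇒ oromormomoS ⇒ oromormomorr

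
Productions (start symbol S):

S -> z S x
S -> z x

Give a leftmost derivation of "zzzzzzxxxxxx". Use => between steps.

S => zSx   [S -> z S x]
zSx => zzSxx   [S -> z S x]
zzSxx => zzzSxxx   [S -> z S x]
zzzSxxx => zzzzSxxxx   [S -> z S x]
zzzzSxxxx => zzzzzSxxxxx   [S -> z S x]
zzzzzSxxxxx => zzzzzzxxxxxx   [S -> z x]

S=>zSx=>zzSxx=>zzzSxxx=>zzzzSxxxx=>zzzzzSxxxxx=>zzzzzzxxxxxx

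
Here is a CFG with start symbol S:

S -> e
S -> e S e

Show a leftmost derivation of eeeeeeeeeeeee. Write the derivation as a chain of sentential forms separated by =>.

S => eSe => eeSee => eeeSeee => eeeeSeeee => eeeeeSeeeee => eeeeeeSeeeeee => eeeeeeeeeeeee

S => eSe   [S -> e S e]
eSe => eeSee   [S -> e S e]
eeSee => eeeSeee   [S -> e S e]
eeeSeee => eeeeSeeee   [S -> e S e]
eeeeSeeee => eeeeeSeeeee   [S -> e S e]
eeeeeSeeeee => eeeeeeSeeeeee   [S -> e S e]
eeeeeeSeeeeee => eeeeeeeeeeeee   [S -> e]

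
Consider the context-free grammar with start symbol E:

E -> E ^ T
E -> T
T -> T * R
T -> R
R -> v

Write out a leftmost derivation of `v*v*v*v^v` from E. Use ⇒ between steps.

E⇒E^T⇒T^T⇒T*R^T⇒T*R*R^T⇒T*R*R*R^T⇒R*R*R*R^T⇒v*R*R*R^T⇒v*v*R*R^T⇒v*v*v*R^T⇒v*v*v*v^T⇒v*v*v*v^R⇒v*v*v*v^v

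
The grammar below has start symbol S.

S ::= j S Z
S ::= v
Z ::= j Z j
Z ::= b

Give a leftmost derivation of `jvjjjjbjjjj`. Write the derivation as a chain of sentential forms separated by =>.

S => jSZ   [S ::= j S Z]
jSZ => jvZ   [S ::= v]
jvZ => jvjZj   [Z ::= j Z j]
jvjZj => jvjjZjj   [Z ::= j Z j]
jvjjZjj => jvjjjZjjj   [Z ::= j Z j]
jvjjjZjjj => jvjjjjZjjjj   [Z ::= j Z j]
jvjjjjZjjjj => jvjjjjbjjjj   [Z ::= b]

S=>jSZ=>jvZ=>jvjZj=>jvjjZjj=>jvjjjZjjj=>jvjjjjZjjjj=>jvjjjjbjjjj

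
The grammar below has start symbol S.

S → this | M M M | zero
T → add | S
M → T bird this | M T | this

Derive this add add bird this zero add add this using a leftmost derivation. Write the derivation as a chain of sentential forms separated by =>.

S => M M M => M T M M => this T M M => this add M M => this add M T M => this add M T T M => this add M T T T M => this add T bird this T T T M => this add add bird this T T T M => this add add bird this S T T M => this add add bird this zero T T M => this add add bird this zero add T M => this add add bird this zero add add M => this add add bird this zero add add this

S => M M M   [S → M M M]
M M M => M T M M   [M → M T]
M T M M => this T M M   [M → this]
this T M M => this add M M   [T → add]
this add M M => this add M T M   [M → M T]
this add M T M => this add M T T M   [M → M T]
this add M T T M => this add M T T T M   [M → M T]
this add M T T T M => this add T bird this T T T M   [M → T bird this]
this add T bird this T T T M => this add add bird this T T T M   [T → add]
this add add bird this T T T M => this add add bird this S T T M   [T → S]
this add add bird this S T T M => this add add bird this zero T T M   [S → zero]
this add add bird this zero T T M => this add add bird this zero add T M   [T → add]
this add add bird this zero add T M => this add add bird this zero add add M   [T → add]
this add add bird this zero add add M => this add add bird this zero add add this   [M → this]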